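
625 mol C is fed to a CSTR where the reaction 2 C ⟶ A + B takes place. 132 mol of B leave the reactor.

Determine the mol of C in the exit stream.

361 mol

For B: n = n₀ + 1ξ → 132 = 0 + 1ξ, giving ξ = 132 mol.
Outlet amounts (n = n₀ + ν ξ):
  C: 625 − 2(132) = 361
  A: 0 + 1(132) = 132
  B: 0 + 1(132) = 132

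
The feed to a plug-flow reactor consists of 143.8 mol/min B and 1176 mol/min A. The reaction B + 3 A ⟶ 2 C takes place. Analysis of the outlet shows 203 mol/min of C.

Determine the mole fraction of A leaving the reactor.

For C: n = n₀ + 2ξ → 203 = 0 + 2ξ, giving ξ = 101.5 mol/min.
Outlet amounts (n = n₀ + ν ξ):
  B: 143.8 − 1(101.5) = 42.3
  A: 1176 − 3(101.5) = 871.5
  C: 0 + 2(101.5) = 203
Total out = 1117 mol/min; y_A = 871.5 / 1117 = 0.7804.

0.78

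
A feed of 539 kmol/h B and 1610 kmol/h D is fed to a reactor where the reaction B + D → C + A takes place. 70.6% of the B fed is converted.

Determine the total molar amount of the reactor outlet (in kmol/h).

B reacted = 0.706 × 539 = 380.5 kmol/h; ν_B = −1, so ξ = 380.5/1 = 380.5 kmol/h.
Outlet amounts (n = n₀ + ν ξ):
  B: 539 − 1(380.5) = 158.5
  D: 1610 − 1(380.5) = 1229
  C: 0 + 1(380.5) = 380.5
  A: 0 + 1(380.5) = 380.5
Total out = 158.5 + 1229 + 380.5 + 380.5 = 2149 kmol/h.

2150 kmol/h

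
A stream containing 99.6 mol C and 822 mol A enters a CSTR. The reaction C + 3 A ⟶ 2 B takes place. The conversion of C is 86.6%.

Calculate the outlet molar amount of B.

173 mol

C reacted = 0.866 × 99.6 = 86.25 mol; ν_C = −1, so ξ = 86.25/1 = 86.25 mol.
Outlet amounts (n = n₀ + ν ξ):
  C: 99.6 − 1(86.25) = 13.35
  A: 822 − 3(86.25) = 563.2
  B: 0 + 2(86.25) = 172.5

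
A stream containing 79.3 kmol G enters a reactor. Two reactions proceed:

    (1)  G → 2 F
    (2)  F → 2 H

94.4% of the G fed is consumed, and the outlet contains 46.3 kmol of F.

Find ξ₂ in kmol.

Conversion of G: G consumed = 1ξ₁ = 0.944 × 79.3 → ξ₁ = 74.86 kmol.
F balance: n_F = 0 + 2ξ₁ − 1ξ₂ = 46.3 → ξ₂ = (2·74.86 − 46.3)/1 = 103.4 kmol.
Outlet amounts (n = n₀ + Σ ν·ξ):
  G: 79.3 − 1(74.86) = 4.441
  F: 0 + 2(74.86) − 1(103.4) = 46.3
  H: 0 + 2(103.4) = 206.8

ξ₂ = 103 kmol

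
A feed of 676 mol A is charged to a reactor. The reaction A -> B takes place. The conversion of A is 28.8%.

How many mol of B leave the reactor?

A reacted = 0.288 × 676 = 194.7 mol; ν_A = −1, so ξ = 194.7/1 = 194.7 mol.
Outlet amounts (n = n₀ + ν ξ):
  A: 676 − 1(194.7) = 481.3
  B: 0 + 1(194.7) = 194.7

195 mol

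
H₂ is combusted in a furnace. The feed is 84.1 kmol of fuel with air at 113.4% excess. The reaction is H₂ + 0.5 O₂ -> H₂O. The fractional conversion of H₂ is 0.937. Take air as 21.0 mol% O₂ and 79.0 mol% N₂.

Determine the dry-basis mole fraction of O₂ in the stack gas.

Stoichiometric O₂ = 0.5 × 84.1 = 42.05 kmol; O₂ fed = 42.05 × 2.134 = 89.73 kmol.
N₂ fed = 89.73 × 79/21 = 337.6 kmol.
Fuel reacted = 0.937 × 84.1 → ξ = 78.8 kmol.
Outlet (n = n₀ + ν ξ):
  H₂: 84.1 − 1(78.8) = 5.298
  O₂: 89.73 − 0.5(78.8) = 50.33
  N₂: 337.6 (inert)
  H₂O: 0 + 1(78.8) = 78.8
Dry total = 393.2 kmol; y_O₂ (dry) = 50.33 / 393.2 = 0.128.

0.128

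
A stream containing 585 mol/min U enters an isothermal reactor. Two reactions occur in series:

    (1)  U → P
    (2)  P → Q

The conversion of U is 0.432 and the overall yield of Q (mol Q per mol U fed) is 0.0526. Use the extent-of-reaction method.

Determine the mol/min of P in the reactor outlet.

222 mol/min

Conversion of U: U consumed = 1ξ₁ = 0.432 × 585 → ξ₁ = 252.7 mol/min.
Yield of Q: 1ξ₂ / 585 = 0.0526 → ξ₂ = 30.77 mol/min.
Outlet amounts (n = n₀ + Σ ν·ξ):
  U: 585 − 1(252.7) = 332.3
  P: 0 + 1(252.7) − 1(30.77) = 221.9
  Q: 0 + 1(30.77) = 30.77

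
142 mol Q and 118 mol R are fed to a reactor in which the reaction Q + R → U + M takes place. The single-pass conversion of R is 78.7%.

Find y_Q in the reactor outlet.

0.189

R reacted = 0.787 × 118 = 92.87 mol; ν_R = −1, so ξ = 92.87/1 = 92.87 mol.
Outlet amounts (n = n₀ + ν ξ):
  Q: 142 − 1(92.87) = 49.13
  R: 118 − 1(92.87) = 25.13
  U: 0 + 1(92.87) = 92.87
  M: 0 + 1(92.87) = 92.87
Total out = 260 mol; y_Q = 49.13 / 260 = 0.189.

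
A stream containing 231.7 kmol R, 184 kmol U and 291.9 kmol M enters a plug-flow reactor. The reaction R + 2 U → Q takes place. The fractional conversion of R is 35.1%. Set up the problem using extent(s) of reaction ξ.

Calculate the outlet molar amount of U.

21.3 kmol

R reacted = 0.351 × 231.7 = 81.33 kmol; ν_R = −1, so ξ = 81.33/1 = 81.33 kmol.
Outlet amounts (n = n₀ + ν ξ):
  R: 231.7 − 1(81.33) = 150.4
  U: 184 − 2(81.33) = 21.35
  Q: 0 + 1(81.33) = 81.33
  M: 291.9 (inert)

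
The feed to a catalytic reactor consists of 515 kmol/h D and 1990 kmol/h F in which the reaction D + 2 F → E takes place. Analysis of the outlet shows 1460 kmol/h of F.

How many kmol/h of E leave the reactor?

For F: n = n₀ − 2ξ → 1460 = 1990 − 2ξ, giving ξ = 265 kmol/h.
Outlet amounts (n = n₀ + ν ξ):
  D: 515 − 1(265) = 250
  F: 1990 − 2(265) = 1460
  E: 0 + 1(265) = 265

265 kmol/h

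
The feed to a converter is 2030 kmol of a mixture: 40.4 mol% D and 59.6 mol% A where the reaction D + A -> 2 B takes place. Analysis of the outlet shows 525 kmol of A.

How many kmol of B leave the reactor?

1370 kmol

For A: n = n₀ − 1ξ → 525 = 1210 − 1ξ, giving ξ = 684.9 kmol.
Outlet amounts (n = n₀ + ν ξ):
  D: 820.1 − 1(684.9) = 135.2
  A: 1210 − 1(684.9) = 525
  B: 0 + 2(684.9) = 1370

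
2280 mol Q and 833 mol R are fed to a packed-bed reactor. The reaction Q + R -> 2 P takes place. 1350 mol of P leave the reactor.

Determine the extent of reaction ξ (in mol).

For P: n = n₀ + 2ξ → 1350 = 0 + 2ξ, giving ξ = 675 mol.
Outlet amounts (n = n₀ + ν ξ):
  Q: 2280 − 1(675) = 1605
  R: 833 − 1(675) = 158
  P: 0 + 2(675) = 1350

ξ = 675 mol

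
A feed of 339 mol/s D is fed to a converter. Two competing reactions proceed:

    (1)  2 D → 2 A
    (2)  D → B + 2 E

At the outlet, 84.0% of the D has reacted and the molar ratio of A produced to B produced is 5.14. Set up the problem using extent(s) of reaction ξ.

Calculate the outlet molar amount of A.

238 mol/s

Conversion of D: D consumed = 0.84 × 339 = 284.8 mol/s = 2ξ₁ + 1ξ₂.
Selectivity: 2ξ₁ / (1ξ₂) = 5.14 → ξ₁ = 2.57 ξ₂.
Substitute: (2·2.57 + 1) ξ₂ = 284.8 → ξ₂ = 46.38 mol/s, ξ₁ = 119.2 mol/s.
Outlet amounts (n = n₀ + Σ ν·ξ):
  D: 339 − 2(119.2) − 1(46.38) = 54.24
  A: 0 + 2(119.2) = 238.4
  B: 0 + 1(46.38) = 46.38
  E: 0 + 2(46.38) = 92.76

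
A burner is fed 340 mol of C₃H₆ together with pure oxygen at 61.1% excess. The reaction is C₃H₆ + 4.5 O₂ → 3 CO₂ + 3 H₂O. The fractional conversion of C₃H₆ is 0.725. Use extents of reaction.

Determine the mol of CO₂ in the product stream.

740 mol

Stoichiometric O₂ = 4.5 × 340 = 1530 mol; O₂ fed = 1530 × 1.611 = 2465 mol.
Fuel reacted = 0.725 × 340 → ξ = 246.5 mol.
Outlet (n = n₀ + ν ξ):
  C₃H₆: 340 − 1(246.5) = 93.5
  O₂: 2465 − 4.5(246.5) = 1356
  CO₂: 0 + 3(246.5) = 739.5
  H₂O: 0 + 3(246.5) = 739.5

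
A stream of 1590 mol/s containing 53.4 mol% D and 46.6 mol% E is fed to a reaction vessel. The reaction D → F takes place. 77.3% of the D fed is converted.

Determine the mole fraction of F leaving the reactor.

D reacted = 0.773 × 849.1 = 656.3 mol/s; ν_D = −1, so ξ = 656.3/1 = 656.3 mol/s.
Outlet amounts (n = n₀ + ν ξ):
  D: 849.1 − 1(656.3) = 192.7
  F: 0 + 1(656.3) = 656.3
  E: 740.9 (inert)
Total out = 1590 mol/s; y_F = 656.3 / 1590 = 0.4128.

0.413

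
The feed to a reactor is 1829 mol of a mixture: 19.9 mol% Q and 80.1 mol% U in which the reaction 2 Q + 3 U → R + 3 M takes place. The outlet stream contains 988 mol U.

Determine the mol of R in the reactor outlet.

159 mol

For U: n = n₀ − 3ξ → 988 = 1465 − 3ξ, giving ξ = 159 mol.
Outlet amounts (n = n₀ + ν ξ):
  Q: 364 − 2(159) = 45.95
  U: 1465 − 3(159) = 988
  R: 0 + 1(159) = 159
  M: 0 + 3(159) = 477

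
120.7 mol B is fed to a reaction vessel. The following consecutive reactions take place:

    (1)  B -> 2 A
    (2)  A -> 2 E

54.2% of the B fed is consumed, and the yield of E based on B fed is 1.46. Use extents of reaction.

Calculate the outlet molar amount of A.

42.7 mol

Conversion of B: B consumed = 1ξ₁ = 0.542 × 120.7 → ξ₁ = 65.42 mol.
Yield of E: 2ξ₂ / 120.7 = 1.46 → ξ₂ = 88.11 mol.
Outlet amounts (n = n₀ + Σ ν·ξ):
  B: 120.7 − 1(65.42) = 55.28
  A: 0 + 2(65.42) − 1(88.11) = 42.73
  E: 0 + 2(88.11) = 176.2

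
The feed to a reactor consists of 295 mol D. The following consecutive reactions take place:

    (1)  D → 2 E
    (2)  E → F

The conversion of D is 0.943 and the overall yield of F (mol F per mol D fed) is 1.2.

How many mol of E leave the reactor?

202 mol

Conversion of D: D consumed = 1ξ₁ = 0.943 × 295 → ξ₁ = 278.2 mol.
Yield of F: 1ξ₂ / 295 = 1.2 → ξ₂ = 354 mol.
Outlet amounts (n = n₀ + Σ ν·ξ):
  D: 295 − 1(278.2) = 16.81
  E: 0 + 2(278.2) − 1(354) = 202.4
  F: 0 + 1(354) = 354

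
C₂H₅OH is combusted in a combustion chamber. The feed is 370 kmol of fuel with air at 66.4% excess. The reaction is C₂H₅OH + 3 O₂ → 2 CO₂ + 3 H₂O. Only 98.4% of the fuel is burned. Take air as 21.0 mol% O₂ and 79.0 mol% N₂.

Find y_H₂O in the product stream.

Stoichiometric O₂ = 3 × 370 = 1110 kmol; O₂ fed = 1110 × 1.664 = 1847 kmol.
N₂ fed = 1847 × 79/21 = 6948 kmol.
Fuel reacted = 0.984 × 370 → ξ = 364.1 kmol.
Outlet (n = n₀ + ν ξ):
  C₂H₅OH: 370 − 1(364.1) = 5.92
  O₂: 1847 − 3(364.1) = 754.8
  N₂: 6948 (inert)
  CO₂: 0 + 2(364.1) = 728.2
  H₂O: 0 + 3(364.1) = 1092
Total out = 9530 kmol; y_H₂O = 1092 / 9530 = 0.1146.

0.115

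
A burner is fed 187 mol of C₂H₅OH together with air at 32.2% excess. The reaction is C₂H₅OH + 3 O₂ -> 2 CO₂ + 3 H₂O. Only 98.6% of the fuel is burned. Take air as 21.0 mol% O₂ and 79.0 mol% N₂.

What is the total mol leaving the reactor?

Stoichiometric O₂ = 3 × 187 = 561 mol; O₂ fed = 561 × 1.322 = 741.6 mol.
N₂ fed = 741.6 × 79/21 = 2790 mol.
Fuel reacted = 0.986 × 187 → ξ = 184.4 mol.
Outlet (n = n₀ + ν ξ):
  C₂H₅OH: 187 − 1(184.4) = 2.618
  O₂: 741.6 − 3(184.4) = 188.5
  N₂: 2790 (inert)
  CO₂: 0 + 2(184.4) = 368.8
  H₂O: 0 + 3(184.4) = 553.1
Total out = 2.618 + 188.5 + 2790 + 368.8 + 553.1 = 3903 mol.

3900 mol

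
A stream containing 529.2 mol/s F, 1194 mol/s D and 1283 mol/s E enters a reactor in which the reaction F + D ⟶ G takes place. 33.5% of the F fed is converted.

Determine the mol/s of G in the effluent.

177 mol/s

F reacted = 0.335 × 529.2 = 177.3 mol/s; ν_F = −1, so ξ = 177.3/1 = 177.3 mol/s.
Outlet amounts (n = n₀ + ν ξ):
  F: 529.2 − 1(177.3) = 351.9
  D: 1194 − 1(177.3) = 1017
  G: 0 + 1(177.3) = 177.3
  E: 1283 (inert)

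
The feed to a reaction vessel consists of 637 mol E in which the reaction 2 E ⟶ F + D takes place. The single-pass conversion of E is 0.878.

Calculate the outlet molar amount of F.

280 mol

E reacted = 0.878 × 637 = 559.3 mol; ν_E = −2, so ξ = 559.3/2 = 279.6 mol.
Outlet amounts (n = n₀ + ν ξ):
  E: 637 − 2(279.6) = 77.71
  F: 0 + 1(279.6) = 279.6
  D: 0 + 1(279.6) = 279.6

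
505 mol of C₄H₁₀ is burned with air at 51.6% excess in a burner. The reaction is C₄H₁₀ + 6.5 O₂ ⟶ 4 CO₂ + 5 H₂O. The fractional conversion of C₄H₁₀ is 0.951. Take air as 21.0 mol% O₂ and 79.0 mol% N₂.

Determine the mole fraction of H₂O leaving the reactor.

Stoichiometric O₂ = 6.5 × 505 = 3282 mol; O₂ fed = 3282 × 1.516 = 4976 mol.
N₂ fed = 4976 × 79/21 = 18720 mol.
Fuel reacted = 0.951 × 505 → ξ = 480.3 mol.
Outlet (n = n₀ + ν ξ):
  C₄H₁₀: 505 − 1(480.3) = 24.75
  O₂: 4976 − 6.5(480.3) = 1855
  N₂: 18720 (inert)
  CO₂: 0 + 4(480.3) = 1921
  H₂O: 0 + 5(480.3) = 2401
Total out = 24920 mol; y_H₂O = 2401 / 24920 = 0.09635.

0.0964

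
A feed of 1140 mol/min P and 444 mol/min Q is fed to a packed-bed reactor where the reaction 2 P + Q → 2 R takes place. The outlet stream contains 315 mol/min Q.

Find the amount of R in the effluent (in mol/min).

For Q: n = n₀ − 1ξ → 315 = 444 − 1ξ, giving ξ = 129 mol/min.
Outlet amounts (n = n₀ + ν ξ):
  P: 1140 − 2(129) = 882
  Q: 444 − 1(129) = 315
  R: 0 + 2(129) = 258

258 mol/min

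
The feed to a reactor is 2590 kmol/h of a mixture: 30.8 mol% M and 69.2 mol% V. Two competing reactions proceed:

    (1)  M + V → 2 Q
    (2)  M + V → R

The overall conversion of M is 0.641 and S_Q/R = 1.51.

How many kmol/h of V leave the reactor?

1280 kmol/h

Conversion of M: M consumed = 0.641 × 797.7 = 511.3 kmol/h = 1ξ₁ + 1ξ₂.
Selectivity: 2ξ₁ / (1ξ₂) = 1.51 → ξ₁ = 0.755 ξ₂.
Substitute: (1·0.755 + 1) ξ₂ = 511.3 → ξ₂ = 291.4 kmol/h, ξ₁ = 220 kmol/h.
Outlet amounts (n = n₀ + Σ ν·ξ):
  M: 797.7 − 1(220) − 1(291.4) = 286.4
  V: 1792 − 1(220) − 1(291.4) = 1281
  Q: 0 + 2(220) = 440
  R: 0 + 1(291.4) = 291.4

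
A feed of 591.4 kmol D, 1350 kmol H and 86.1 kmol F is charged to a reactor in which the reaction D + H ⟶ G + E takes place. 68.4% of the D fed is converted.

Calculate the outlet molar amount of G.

D reacted = 0.684 × 591.4 = 404.5 kmol; ν_D = −1, so ξ = 404.5/1 = 404.5 kmol.
Outlet amounts (n = n₀ + ν ξ):
  D: 591.4 − 1(404.5) = 186.9
  H: 1350 − 1(404.5) = 945.5
  G: 0 + 1(404.5) = 404.5
  E: 0 + 1(404.5) = 404.5
  F: 86.1 (inert)

405 kmol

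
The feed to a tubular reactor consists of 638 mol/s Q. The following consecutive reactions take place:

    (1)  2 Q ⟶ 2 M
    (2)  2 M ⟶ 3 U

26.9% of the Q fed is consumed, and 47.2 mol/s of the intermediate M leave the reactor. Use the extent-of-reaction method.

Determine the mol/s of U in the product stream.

Conversion of Q: Q consumed = 2ξ₁ = 0.269 × 638 → ξ₁ = 85.81 mol/s.
M balance: n_M = 0 + 2ξ₁ − 2ξ₂ = 47.2 → ξ₂ = (2·85.81 − 47.2)/2 = 62.21 mol/s.
Outlet amounts (n = n₀ + Σ ν·ξ):
  Q: 638 − 2(85.81) = 466.4
  M: 0 + 2(85.81) − 2(62.21) = 47.2
  U: 0 + 3(62.21) = 186.6

187 mol/s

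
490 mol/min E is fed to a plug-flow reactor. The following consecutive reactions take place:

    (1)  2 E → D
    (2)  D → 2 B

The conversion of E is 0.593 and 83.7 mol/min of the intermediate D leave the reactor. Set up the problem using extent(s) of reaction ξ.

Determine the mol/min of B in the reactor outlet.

123 mol/min

Conversion of E: E consumed = 2ξ₁ = 0.593 × 490 → ξ₁ = 145.3 mol/min.
D balance: n_D = 0 + 1ξ₁ − 1ξ₂ = 83.7 → ξ₂ = (1·145.3 − 83.7)/1 = 61.58 mol/min.
Outlet amounts (n = n₀ + Σ ν·ξ):
  E: 490 − 2(145.3) = 199.4
  D: 0 + 1(145.3) − 1(61.58) = 83.7
  B: 0 + 2(61.58) = 123.2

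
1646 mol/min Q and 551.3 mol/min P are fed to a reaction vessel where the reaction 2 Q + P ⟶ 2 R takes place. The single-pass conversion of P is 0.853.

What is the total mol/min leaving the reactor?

1730 mol/min

P reacted = 0.853 × 551.3 = 470.3 mol/min; ν_P = −1, so ξ = 470.3/1 = 470.3 mol/min.
Outlet amounts (n = n₀ + ν ξ):
  Q: 1646 − 2(470.3) = 705.5
  P: 551.3 − 1(470.3) = 81.04
  R: 0 + 2(470.3) = 940.5
Total out = 705.5 + 81.04 + 940.5 = 1727 mol/min.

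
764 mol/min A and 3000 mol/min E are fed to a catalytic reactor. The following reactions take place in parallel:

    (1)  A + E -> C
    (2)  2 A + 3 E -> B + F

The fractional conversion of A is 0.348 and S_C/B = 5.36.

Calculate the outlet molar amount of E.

Conversion of A: A consumed = 0.348 × 764 = 265.9 mol/min = 1ξ₁ + 2ξ₂.
Selectivity: 1ξ₁ / (1ξ₂) = 5.36 → ξ₁ = 5.36 ξ₂.
Substitute: (1·5.36 + 2) ξ₂ = 265.9 → ξ₂ = 36.12 mol/min, ξ₁ = 193.6 mol/min.
Outlet amounts (n = n₀ + Σ ν·ξ):
  A: 764 − 1(193.6) − 2(36.12) = 498.1
  E: 3000 − 1(193.6) − 3(36.12) = 2698
  C: 0 + 1(193.6) = 193.6
  B: 0 + 1(36.12) = 36.12
  F: 0 + 1(36.12) = 36.12

2700 mol/min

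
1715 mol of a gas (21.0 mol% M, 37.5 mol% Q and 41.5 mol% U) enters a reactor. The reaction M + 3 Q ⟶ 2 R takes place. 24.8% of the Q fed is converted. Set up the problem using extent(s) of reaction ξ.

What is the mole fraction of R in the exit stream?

Q reacted = 0.248 × 643.1 = 159.5 mol; ν_Q = −3, so ξ = 159.5/3 = 53.16 mol.
Outlet amounts (n = n₀ + ν ξ):
  M: 360.1 − 1(53.16) = 307
  Q: 643.1 − 3(53.16) = 483.6
  R: 0 + 2(53.16) = 106.3
  U: 711.7 (inert)
Total out = 1609 mol; y_R = 106.3 / 1609 = 0.0661.

0.0661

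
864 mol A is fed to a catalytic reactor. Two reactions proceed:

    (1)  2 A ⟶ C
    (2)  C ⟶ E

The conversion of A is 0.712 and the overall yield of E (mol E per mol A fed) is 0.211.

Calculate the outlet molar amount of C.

125 mol

Conversion of A: A consumed = 2ξ₁ = 0.712 × 864 → ξ₁ = 307.6 mol.
Yield of E: 1ξ₂ / 864 = 0.211 → ξ₂ = 182.3 mol.
Outlet amounts (n = n₀ + Σ ν·ξ):
  A: 864 − 2(307.6) = 248.8
  C: 0 + 1(307.6) − 1(182.3) = 125.3
  E: 0 + 1(182.3) = 182.3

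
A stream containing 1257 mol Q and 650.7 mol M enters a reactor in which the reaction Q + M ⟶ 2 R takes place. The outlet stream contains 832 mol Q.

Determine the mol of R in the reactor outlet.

850 mol

For Q: n = n₀ − 1ξ → 832 = 1257 − 1ξ, giving ξ = 425 mol.
Outlet amounts (n = n₀ + ν ξ):
  Q: 1257 − 1(425) = 832
  M: 650.7 − 1(425) = 225.7
  R: 0 + 2(425) = 850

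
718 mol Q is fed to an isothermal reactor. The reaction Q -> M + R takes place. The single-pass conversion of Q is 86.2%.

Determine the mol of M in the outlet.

619 mol

Q reacted = 0.862 × 718 = 618.9 mol; ν_Q = −1, so ξ = 618.9/1 = 618.9 mol.
Outlet amounts (n = n₀ + ν ξ):
  Q: 718 − 1(618.9) = 99.08
  M: 0 + 1(618.9) = 618.9
  R: 0 + 1(618.9) = 618.9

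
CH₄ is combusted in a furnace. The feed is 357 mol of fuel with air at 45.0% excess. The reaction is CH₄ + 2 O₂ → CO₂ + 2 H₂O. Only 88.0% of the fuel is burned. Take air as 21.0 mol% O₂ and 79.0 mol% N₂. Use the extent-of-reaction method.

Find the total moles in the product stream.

5290 mol

Stoichiometric O₂ = 2 × 357 = 714 mol; O₂ fed = 714 × 1.450 = 1035 mol.
N₂ fed = 1035 × 79/21 = 3895 mol.
Fuel reacted = 0.88 × 357 → ξ = 314.2 mol.
Outlet (n = n₀ + ν ξ):
  CH₄: 357 − 1(314.2) = 42.84
  O₂: 1035 − 2(314.2) = 407
  N₂: 3895 (inert)
  CO₂: 0 + 1(314.2) = 314.2
  H₂O: 0 + 2(314.2) = 628.3
Total out = 42.84 + 407 + 3895 + 314.2 + 628.3 = 5287 mol.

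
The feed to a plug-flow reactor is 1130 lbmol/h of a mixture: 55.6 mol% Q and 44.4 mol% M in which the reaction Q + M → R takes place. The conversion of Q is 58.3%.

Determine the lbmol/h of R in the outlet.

Q reacted = 0.583 × 628.3 = 366.3 lbmol/h; ν_Q = −1, so ξ = 366.3/1 = 366.3 lbmol/h.
Outlet amounts (n = n₀ + ν ξ):
  Q: 628.3 − 1(366.3) = 262
  M: 501.7 − 1(366.3) = 135.4
  R: 0 + 1(366.3) = 366.3

366 lbmol/h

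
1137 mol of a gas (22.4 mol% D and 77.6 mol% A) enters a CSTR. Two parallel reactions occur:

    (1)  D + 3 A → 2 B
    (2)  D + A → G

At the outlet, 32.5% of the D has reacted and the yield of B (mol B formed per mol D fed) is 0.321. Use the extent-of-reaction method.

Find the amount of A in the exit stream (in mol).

718 mol

Yield of B: 2ξ₁ / 254.7 = 0.321 → ξ₁ = 40.88 mol.
Conversion of D: 1ξ₁ + 1ξ₂ = 0.325 × 254.7 = 82.77 → ξ₂ = 41.9 mol.
Outlet amounts (n = n₀ + Σ ν·ξ):
  D: 254.7 − 1(40.88) − 1(41.9) = 171.9
  A: 882.3 − 3(40.88) − 1(41.9) = 717.8
  B: 0 + 2(40.88) = 81.75
  G: 0 + 1(41.9) = 41.9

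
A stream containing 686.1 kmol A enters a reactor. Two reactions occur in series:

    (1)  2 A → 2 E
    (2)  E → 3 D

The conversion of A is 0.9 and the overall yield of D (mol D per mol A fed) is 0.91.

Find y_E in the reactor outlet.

0.371

Conversion of A: A consumed = 2ξ₁ = 0.9 × 686.1 → ξ₁ = 308.7 kmol.
Yield of D: 3ξ₂ / 686.1 = 0.91 → ξ₂ = 208.1 kmol.
Outlet amounts (n = n₀ + Σ ν·ξ):
  A: 686.1 − 2(308.7) = 68.61
  E: 0 + 2(308.7) − 1(208.1) = 409.4
  D: 0 + 3(208.1) = 624.4
Total out = 1102 kmol; y_E = 409.4 / 1102 = 0.3714.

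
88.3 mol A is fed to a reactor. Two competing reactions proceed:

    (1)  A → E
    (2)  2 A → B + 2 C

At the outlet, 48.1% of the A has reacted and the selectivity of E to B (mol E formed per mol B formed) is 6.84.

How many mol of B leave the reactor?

4.8 mol

Conversion of A: A consumed = 0.481 × 88.3 = 42.47 mol = 1ξ₁ + 2ξ₂.
Selectivity: 1ξ₁ / (1ξ₂) = 6.84 → ξ₁ = 6.84 ξ₂.
Substitute: (1·6.84 + 2) ξ₂ = 42.47 → ξ₂ = 4.805 mol, ξ₁ = 32.86 mol.
Outlet amounts (n = n₀ + Σ ν·ξ):
  A: 88.3 − 1(32.86) − 2(4.805) = 45.83
  E: 0 + 1(32.86) = 32.86
  B: 0 + 1(4.805) = 4.805
  C: 0 + 2(4.805) = 9.609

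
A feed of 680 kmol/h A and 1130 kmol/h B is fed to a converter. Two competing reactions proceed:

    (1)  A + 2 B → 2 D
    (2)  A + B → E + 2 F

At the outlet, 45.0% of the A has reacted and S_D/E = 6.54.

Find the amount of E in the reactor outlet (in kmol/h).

Conversion of A: A consumed = 0.45 × 680 = 306 kmol/h = 1ξ₁ + 1ξ₂.
Selectivity: 2ξ₁ / (1ξ₂) = 6.54 → ξ₁ = 3.27 ξ₂.
Substitute: (1·3.27 + 1) ξ₂ = 306 → ξ₂ = 71.66 kmol/h, ξ₁ = 234.3 kmol/h.
Outlet amounts (n = n₀ + Σ ν·ξ):
  A: 680 − 1(234.3) − 1(71.66) = 374
  B: 1130 − 2(234.3) − 1(71.66) = 589.7
  D: 0 + 2(234.3) = 468.7
  E: 0 + 1(71.66) = 71.66
  F: 0 + 2(71.66) = 143.3

71.7 kmol/h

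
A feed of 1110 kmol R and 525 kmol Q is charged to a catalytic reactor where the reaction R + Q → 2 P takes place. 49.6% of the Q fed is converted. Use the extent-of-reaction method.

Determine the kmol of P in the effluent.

521 kmol

Q reacted = 0.496 × 525 = 260.4 kmol; ν_Q = −1, so ξ = 260.4/1 = 260.4 kmol.
Outlet amounts (n = n₀ + ν ξ):
  R: 1110 − 1(260.4) = 849.6
  Q: 525 − 1(260.4) = 264.6
  P: 0 + 2(260.4) = 520.8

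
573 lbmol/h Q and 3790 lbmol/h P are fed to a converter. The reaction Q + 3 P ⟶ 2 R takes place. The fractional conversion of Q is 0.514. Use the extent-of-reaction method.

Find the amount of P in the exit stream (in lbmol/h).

Q reacted = 0.514 × 573 = 294.5 lbmol/h; ν_Q = −1, so ξ = 294.5/1 = 294.5 lbmol/h.
Outlet amounts (n = n₀ + ν ξ):
  Q: 573 − 1(294.5) = 278.5
  P: 3790 − 3(294.5) = 2906
  R: 0 + 2(294.5) = 589

2910 lbmol/h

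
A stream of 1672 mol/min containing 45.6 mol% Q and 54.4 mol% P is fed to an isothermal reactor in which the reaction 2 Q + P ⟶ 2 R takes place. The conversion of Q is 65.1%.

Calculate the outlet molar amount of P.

Q reacted = 0.651 × 762.4 = 496.3 mol/min; ν_Q = −2, so ξ = 496.3/2 = 248.2 mol/min.
Outlet amounts (n = n₀ + ν ξ):
  Q: 762.4 − 2(248.2) = 266.1
  P: 909.6 − 1(248.2) = 661.4
  R: 0 + 2(248.2) = 496.3

661 mol/min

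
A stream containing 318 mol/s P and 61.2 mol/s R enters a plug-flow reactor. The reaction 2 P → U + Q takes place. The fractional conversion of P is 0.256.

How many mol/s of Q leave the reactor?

P reacted = 0.256 × 318 = 81.41 mol/s; ν_P = −2, so ξ = 81.41/2 = 40.7 mol/s.
Outlet amounts (n = n₀ + ν ξ):
  P: 318 − 2(40.7) = 236.6
  U: 0 + 1(40.7) = 40.7
  Q: 0 + 1(40.7) = 40.7
  R: 61.2 (inert)

40.7 mol/s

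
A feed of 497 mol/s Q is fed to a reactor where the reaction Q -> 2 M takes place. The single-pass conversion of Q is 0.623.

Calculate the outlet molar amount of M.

619 mol/s

Q reacted = 0.623 × 497 = 309.6 mol/s; ν_Q = −1, so ξ = 309.6/1 = 309.6 mol/s.
Outlet amounts (n = n₀ + ν ξ):
  Q: 497 − 1(309.6) = 187.4
  M: 0 + 2(309.6) = 619.3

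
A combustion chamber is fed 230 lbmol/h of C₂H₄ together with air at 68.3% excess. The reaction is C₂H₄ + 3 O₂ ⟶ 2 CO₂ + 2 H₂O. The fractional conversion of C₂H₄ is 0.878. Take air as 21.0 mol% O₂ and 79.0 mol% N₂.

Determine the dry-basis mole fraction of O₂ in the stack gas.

Stoichiometric O₂ = 3 × 230 = 690 lbmol/h; O₂ fed = 690 × 1.683 = 1161 lbmol/h.
N₂ fed = 1161 × 79/21 = 4369 lbmol/h.
Fuel reacted = 0.878 × 230 → ξ = 201.9 lbmol/h.
Outlet (n = n₀ + ν ξ):
  C₂H₄: 230 − 1(201.9) = 28.06
  O₂: 1161 − 3(201.9) = 555.5
  N₂: 4369 (inert)
  CO₂: 0 + 2(201.9) = 403.9
  H₂O: 0 + 2(201.9) = 403.9
Dry total = 5356 lbmol/h; y_O₂ (dry) = 555.5 / 5356 = 0.1037.

0.104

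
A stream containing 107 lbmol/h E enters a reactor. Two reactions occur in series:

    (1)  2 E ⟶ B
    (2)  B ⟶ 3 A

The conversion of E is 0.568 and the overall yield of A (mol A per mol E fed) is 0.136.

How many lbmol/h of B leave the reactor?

Conversion of E: E consumed = 2ξ₁ = 0.568 × 107 → ξ₁ = 30.39 lbmol/h.
Yield of A: 3ξ₂ / 107 = 0.136 → ξ₂ = 4.851 lbmol/h.
Outlet amounts (n = n₀ + Σ ν·ξ):
  E: 107 − 2(30.39) = 46.22
  B: 0 + 1(30.39) − 1(4.851) = 25.54
  A: 0 + 3(4.851) = 14.55

25.5 lbmol/h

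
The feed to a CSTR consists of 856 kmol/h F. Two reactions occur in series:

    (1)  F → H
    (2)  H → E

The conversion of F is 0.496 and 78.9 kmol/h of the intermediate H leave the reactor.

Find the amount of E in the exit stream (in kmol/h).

Conversion of F: F consumed = 1ξ₁ = 0.496 × 856 → ξ₁ = 424.6 kmol/h.
H balance: n_H = 0 + 1ξ₁ − 1ξ₂ = 78.9 → ξ₂ = (1·424.6 − 78.9)/1 = 345.7 kmol/h.
Outlet amounts (n = n₀ + Σ ν·ξ):
  F: 856 − 1(424.6) = 431.4
  H: 0 + 1(424.6) − 1(345.7) = 78.9
  E: 0 + 1(345.7) = 345.7

346 kmol/h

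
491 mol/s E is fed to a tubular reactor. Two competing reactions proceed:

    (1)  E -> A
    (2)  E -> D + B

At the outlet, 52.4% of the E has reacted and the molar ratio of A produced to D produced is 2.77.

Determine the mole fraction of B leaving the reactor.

0.122

Conversion of E: E consumed = 0.524 × 491 = 257.3 mol/s = 1ξ₁ + 1ξ₂.
Selectivity: 1ξ₁ / (1ξ₂) = 2.77 → ξ₁ = 2.77 ξ₂.
Substitute: (1·2.77 + 1) ξ₂ = 257.3 → ξ₂ = 68.25 mol/s, ξ₁ = 189 mol/s.
Outlet amounts (n = n₀ + Σ ν·ξ):
  E: 491 − 1(189) − 1(68.25) = 233.7
  A: 0 + 1(189) = 189
  D: 0 + 1(68.25) = 68.25
  B: 0 + 1(68.25) = 68.25
Total out = 559.2 mol/s; y_B = 68.25 / 559.2 = 0.122.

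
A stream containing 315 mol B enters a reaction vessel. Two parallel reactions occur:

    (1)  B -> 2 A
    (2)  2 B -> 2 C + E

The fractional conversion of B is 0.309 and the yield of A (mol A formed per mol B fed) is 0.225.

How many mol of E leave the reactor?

Yield of A: 2ξ₁ / 315 = 0.225 → ξ₁ = 35.44 mol.
Conversion of B: 1ξ₁ + 2ξ₂ = 0.309 × 315 = 97.33 → ξ₂ = 30.95 mol.
Outlet amounts (n = n₀ + Σ ν·ξ):
  B: 315 − 1(35.44) − 2(30.95) = 217.7
  A: 0 + 2(35.44) = 70.88
  C: 0 + 2(30.95) = 61.9
  E: 0 + 1(30.95) = 30.95

30.9 mol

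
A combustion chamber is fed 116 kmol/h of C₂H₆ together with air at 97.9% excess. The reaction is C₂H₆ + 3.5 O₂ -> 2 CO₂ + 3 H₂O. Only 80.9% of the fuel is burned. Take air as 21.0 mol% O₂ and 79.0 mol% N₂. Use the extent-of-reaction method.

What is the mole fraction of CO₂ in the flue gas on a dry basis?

0.0506

Stoichiometric O₂ = 3.5 × 116 = 406 kmol/h; O₂ fed = 406 × 1.979 = 803.5 kmol/h.
N₂ fed = 803.5 × 79/21 = 3023 kmol/h.
Fuel reacted = 0.809 × 116 → ξ = 93.84 kmol/h.
Outlet (n = n₀ + ν ξ):
  C₂H₆: 116 − 1(93.84) = 22.16
  O₂: 803.5 − 3.5(93.84) = 475
  N₂: 3023 (inert)
  CO₂: 0 + 2(93.84) = 187.7
  H₂O: 0 + 3(93.84) = 281.5
Dry total = 3707 kmol/h; y_CO₂ (dry) = 187.7 / 3707 = 0.05062.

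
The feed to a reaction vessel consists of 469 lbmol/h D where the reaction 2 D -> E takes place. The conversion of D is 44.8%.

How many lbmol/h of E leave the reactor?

D reacted = 0.448 × 469 = 210.1 lbmol/h; ν_D = −2, so ξ = 210.1/2 = 105.1 lbmol/h.
Outlet amounts (n = n₀ + ν ξ):
  D: 469 − 2(105.1) = 258.9
  E: 0 + 1(105.1) = 105.1

105 lbmol/h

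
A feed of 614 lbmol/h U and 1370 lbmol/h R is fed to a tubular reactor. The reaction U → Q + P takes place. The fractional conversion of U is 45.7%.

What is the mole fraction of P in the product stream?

U reacted = 0.457 × 614 = 280.6 lbmol/h; ν_U = −1, so ξ = 280.6/1 = 280.6 lbmol/h.
Outlet amounts (n = n₀ + ν ξ):
  U: 614 − 1(280.6) = 333.4
  Q: 0 + 1(280.6) = 280.6
  P: 0 + 1(280.6) = 280.6
  R: 1370 (inert)
Total out = 2265 lbmol/h; y_P = 280.6 / 2265 = 0.1239.

0.124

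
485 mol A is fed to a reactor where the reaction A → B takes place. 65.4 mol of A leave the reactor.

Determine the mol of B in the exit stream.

420 mol

For A: n = n₀ − 1ξ → 65.4 = 485 − 1ξ, giving ξ = 419.6 mol.
Outlet amounts (n = n₀ + ν ξ):
  A: 485 − 1(419.6) = 65.4
  B: 0 + 1(419.6) = 419.6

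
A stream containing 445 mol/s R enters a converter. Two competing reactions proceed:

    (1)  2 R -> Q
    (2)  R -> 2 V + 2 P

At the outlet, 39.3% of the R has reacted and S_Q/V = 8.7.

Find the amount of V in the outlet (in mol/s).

9.77 mol/s

Conversion of R: R consumed = 0.393 × 445 = 174.9 mol/s = 2ξ₁ + 1ξ₂.
Selectivity: 1ξ₁ / (2ξ₂) = 8.7 → ξ₁ = 17.4 ξ₂.
Substitute: (2·17.4 + 1) ξ₂ = 174.9 → ξ₂ = 4.885 mol/s, ξ₁ = 85 mol/s.
Outlet amounts (n = n₀ + Σ ν·ξ):
  R: 445 − 2(85) − 1(4.885) = 270.1
  Q: 0 + 1(85) = 85
  V: 0 + 2(4.885) = 9.77
  P: 0 + 2(4.885) = 9.77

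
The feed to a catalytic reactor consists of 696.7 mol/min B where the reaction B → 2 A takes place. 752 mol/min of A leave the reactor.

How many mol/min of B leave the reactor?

For A: n = n₀ + 2ξ → 752 = 0 + 2ξ, giving ξ = 376 mol/min.
Outlet amounts (n = n₀ + ν ξ):
  B: 696.7 − 1(376) = 320.7
  A: 0 + 2(376) = 752

321 mol/min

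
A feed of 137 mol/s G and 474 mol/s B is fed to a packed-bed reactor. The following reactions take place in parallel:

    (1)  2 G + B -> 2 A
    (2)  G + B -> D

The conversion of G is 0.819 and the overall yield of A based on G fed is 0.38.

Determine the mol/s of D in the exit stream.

Yield of A: 2ξ₁ / 137 = 0.38 → ξ₁ = 26.03 mol/s.
Conversion of G: 2ξ₁ + 1ξ₂ = 0.819 × 137 = 112.2 → ξ₂ = 60.14 mol/s.
Outlet amounts (n = n₀ + Σ ν·ξ):
  G: 137 − 2(26.03) − 1(60.14) = 24.8
  B: 474 − 1(26.03) − 1(60.14) = 387.8
  A: 0 + 2(26.03) = 52.06
  D: 0 + 1(60.14) = 60.14

60.1 mol/s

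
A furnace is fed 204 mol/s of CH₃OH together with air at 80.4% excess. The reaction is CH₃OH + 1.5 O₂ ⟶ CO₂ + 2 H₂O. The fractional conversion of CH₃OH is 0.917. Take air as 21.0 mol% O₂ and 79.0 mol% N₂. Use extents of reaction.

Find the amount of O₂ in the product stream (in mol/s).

Stoichiometric O₂ = 1.5 × 204 = 306 mol/s; O₂ fed = 306 × 1.804 = 552 mol/s.
N₂ fed = 552 × 79/21 = 2077 mol/s.
Fuel reacted = 0.917 × 204 → ξ = 187.1 mol/s.
Outlet (n = n₀ + ν ξ):
  CH₃OH: 204 − 1(187.1) = 16.93
  O₂: 552 − 1.5(187.1) = 271.4
  N₂: 2077 (inert)
  CO₂: 0 + 1(187.1) = 187.1
  H₂O: 0 + 2(187.1) = 374.1

271 mol/s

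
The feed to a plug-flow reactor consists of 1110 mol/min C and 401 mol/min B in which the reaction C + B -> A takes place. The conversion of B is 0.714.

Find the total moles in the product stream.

1220 mol/min

B reacted = 0.714 × 401 = 286.3 mol/min; ν_B = −1, so ξ = 286.3/1 = 286.3 mol/min.
Outlet amounts (n = n₀ + ν ξ):
  C: 1110 − 1(286.3) = 823.7
  B: 401 − 1(286.3) = 114.7
  A: 0 + 1(286.3) = 286.3
Total out = 823.7 + 114.7 + 286.3 = 1225 mol/min.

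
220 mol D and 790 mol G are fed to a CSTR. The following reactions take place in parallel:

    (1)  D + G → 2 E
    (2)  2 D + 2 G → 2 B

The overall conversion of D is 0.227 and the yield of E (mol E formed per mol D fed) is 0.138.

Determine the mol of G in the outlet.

Yield of E: 2ξ₁ / 220 = 0.138 → ξ₁ = 15.18 mol.
Conversion of D: 1ξ₁ + 2ξ₂ = 0.227 × 220 = 49.94 → ξ₂ = 17.38 mol.
Outlet amounts (n = n₀ + Σ ν·ξ):
  D: 220 − 1(15.18) − 2(17.38) = 170.1
  G: 790 − 1(15.18) − 2(17.38) = 740.1
  E: 0 + 2(15.18) = 30.36
  B: 0 + 2(17.38) = 34.76

740 mol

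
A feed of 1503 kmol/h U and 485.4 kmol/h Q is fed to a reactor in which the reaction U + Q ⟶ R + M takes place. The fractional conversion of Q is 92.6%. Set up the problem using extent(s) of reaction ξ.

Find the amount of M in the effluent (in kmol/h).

Q reacted = 0.926 × 485.4 = 449.5 kmol/h; ν_Q = −1, so ξ = 449.5/1 = 449.5 kmol/h.
Outlet amounts (n = n₀ + ν ξ):
  U: 1503 − 1(449.5) = 1054
  Q: 485.4 − 1(449.5) = 35.92
  R: 0 + 1(449.5) = 449.5
  M: 0 + 1(449.5) = 449.5

449 kmol/h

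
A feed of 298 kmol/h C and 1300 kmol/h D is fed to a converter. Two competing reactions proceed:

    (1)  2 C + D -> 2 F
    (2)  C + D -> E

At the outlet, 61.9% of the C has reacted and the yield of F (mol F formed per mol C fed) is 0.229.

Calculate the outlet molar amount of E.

Yield of F: 2ξ₁ / 298 = 0.229 → ξ₁ = 34.12 kmol/h.
Conversion of C: 2ξ₁ + 1ξ₂ = 0.619 × 298 = 184.5 → ξ₂ = 116.2 kmol/h.
Outlet amounts (n = n₀ + Σ ν·ξ):
  C: 298 − 2(34.12) − 1(116.2) = 113.5
  D: 1300 − 1(34.12) − 1(116.2) = 1150
  F: 0 + 2(34.12) = 68.24
  E: 0 + 1(116.2) = 116.2

116 kmol/h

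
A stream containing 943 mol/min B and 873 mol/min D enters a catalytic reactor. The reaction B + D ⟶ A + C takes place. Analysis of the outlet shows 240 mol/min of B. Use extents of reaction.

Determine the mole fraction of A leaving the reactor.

0.387

For B: n = n₀ − 1ξ → 240 = 943 − 1ξ, giving ξ = 703 mol/min.
Outlet amounts (n = n₀ + ν ξ):
  B: 943 − 1(703) = 240
  D: 873 − 1(703) = 170
  A: 0 + 1(703) = 703
  C: 0 + 1(703) = 703
Total out = 1816 mol/min; y_A = 703 / 1816 = 0.3871.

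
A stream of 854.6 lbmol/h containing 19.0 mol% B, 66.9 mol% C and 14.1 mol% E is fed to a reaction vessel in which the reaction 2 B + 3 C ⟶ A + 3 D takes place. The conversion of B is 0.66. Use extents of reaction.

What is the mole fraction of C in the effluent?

B reacted = 0.66 × 162.4 = 107.2 lbmol/h; ν_B = −2, so ξ = 107.2/2 = 53.58 lbmol/h.
Outlet amounts (n = n₀ + ν ξ):
  B: 162.4 − 2(53.58) = 55.21
  C: 571.7 − 3(53.58) = 411
  A: 0 + 1(53.58) = 53.58
  D: 0 + 3(53.58) = 160.8
  E: 120.5 (inert)
Total out = 801 lbmol/h; y_C = 411 / 801 = 0.5131.

0.513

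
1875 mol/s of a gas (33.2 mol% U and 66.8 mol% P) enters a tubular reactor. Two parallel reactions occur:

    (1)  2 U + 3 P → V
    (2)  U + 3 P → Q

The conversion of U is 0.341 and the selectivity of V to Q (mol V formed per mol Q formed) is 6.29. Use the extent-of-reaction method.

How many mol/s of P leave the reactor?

911 mol/s

Conversion of U: U consumed = 0.341 × 622.5 = 212.3 mol/s = 2ξ₁ + 1ξ₂.
Selectivity: 1ξ₁ / (1ξ₂) = 6.29 → ξ₁ = 6.29 ξ₂.
Substitute: (2·6.29 + 1) ξ₂ = 212.3 → ξ₂ = 15.63 mol/s, ξ₁ = 98.32 mol/s.
Outlet amounts (n = n₀ + Σ ν·ξ):
  U: 622.5 − 2(98.32) − 1(15.63) = 410.2
  P: 1252 − 3(98.32) − 3(15.63) = 910.6
  V: 0 + 1(98.32) = 98.32
  Q: 0 + 1(15.63) = 15.63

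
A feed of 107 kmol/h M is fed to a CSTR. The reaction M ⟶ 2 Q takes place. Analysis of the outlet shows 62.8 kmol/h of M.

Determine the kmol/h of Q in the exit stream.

For M: n = n₀ − 1ξ → 62.8 = 107 − 1ξ, giving ξ = 44.2 kmol/h.
Outlet amounts (n = n₀ + ν ξ):
  M: 107 − 1(44.2) = 62.8
  Q: 0 + 2(44.2) = 88.4

88.4 kmol/h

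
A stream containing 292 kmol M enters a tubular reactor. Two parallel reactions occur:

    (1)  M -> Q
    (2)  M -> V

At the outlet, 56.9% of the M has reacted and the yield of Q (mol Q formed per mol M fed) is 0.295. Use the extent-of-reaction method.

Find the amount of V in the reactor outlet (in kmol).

80 kmol

Yield of Q: 1ξ₁ / 292 = 0.295 → ξ₁ = 86.14 kmol.
Conversion of M: 1ξ₁ + 1ξ₂ = 0.569 × 292 = 166.1 → ξ₂ = 80.01 kmol.
Outlet amounts (n = n₀ + Σ ν·ξ):
  M: 292 − 1(86.14) − 1(80.01) = 125.9
  Q: 0 + 1(86.14) = 86.14
  V: 0 + 1(80.01) = 80.01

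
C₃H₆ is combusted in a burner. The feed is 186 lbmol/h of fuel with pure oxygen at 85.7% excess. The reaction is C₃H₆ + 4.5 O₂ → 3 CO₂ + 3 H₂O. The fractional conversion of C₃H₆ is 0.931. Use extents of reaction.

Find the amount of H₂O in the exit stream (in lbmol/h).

519 lbmol/h

Stoichiometric O₂ = 4.5 × 186 = 837 lbmol/h; O₂ fed = 837 × 1.857 = 1554 lbmol/h.
Fuel reacted = 0.931 × 186 → ξ = 173.2 lbmol/h.
Outlet (n = n₀ + ν ξ):
  C₃H₆: 186 − 1(173.2) = 12.83
  O₂: 1554 − 4.5(173.2) = 775.1
  CO₂: 0 + 3(173.2) = 519.5
  H₂O: 0 + 3(173.2) = 519.5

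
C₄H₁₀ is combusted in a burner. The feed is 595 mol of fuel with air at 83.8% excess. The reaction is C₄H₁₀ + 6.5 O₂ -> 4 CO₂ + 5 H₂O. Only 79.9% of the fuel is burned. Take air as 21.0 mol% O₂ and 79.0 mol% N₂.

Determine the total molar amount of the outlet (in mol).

35200 mol

Stoichiometric O₂ = 6.5 × 595 = 3868 mol; O₂ fed = 3868 × 1.838 = 7108 mol.
N₂ fed = 7108 × 79/21 = 26740 mol.
Fuel reacted = 0.799 × 595 → ξ = 475.4 mol.
Outlet (n = n₀ + ν ξ):
  C₄H₁₀: 595 − 1(475.4) = 119.6
  O₂: 7108 − 6.5(475.4) = 4018
  N₂: 26740 (inert)
  CO₂: 0 + 4(475.4) = 1902
  H₂O: 0 + 5(475.4) = 2377
Total out = 119.6 + 4018 + 26740 + 1902 + 2377 = 35160 mol.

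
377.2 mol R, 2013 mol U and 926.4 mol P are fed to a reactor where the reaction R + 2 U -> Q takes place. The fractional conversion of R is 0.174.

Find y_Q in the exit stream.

R reacted = 0.174 × 377.2 = 65.63 mol; ν_R = −1, so ξ = 65.63/1 = 65.63 mol.
Outlet amounts (n = n₀ + ν ξ):
  R: 377.2 − 1(65.63) = 311.6
  U: 2013 − 2(65.63) = 1882
  Q: 0 + 1(65.63) = 65.63
  P: 926.4 (inert)
Total out = 3185 mol; y_Q = 65.63 / 3185 = 0.0206.

0.0206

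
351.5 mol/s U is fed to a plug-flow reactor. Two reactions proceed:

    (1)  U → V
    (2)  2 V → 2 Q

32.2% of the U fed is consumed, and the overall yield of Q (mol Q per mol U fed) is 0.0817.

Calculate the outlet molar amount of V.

84.5 mol/s

Conversion of U: U consumed = 1ξ₁ = 0.322 × 351.5 → ξ₁ = 113.2 mol/s.
Yield of Q: 2ξ₂ / 351.5 = 0.0817 → ξ₂ = 14.36 mol/s.
Outlet amounts (n = n₀ + Σ ν·ξ):
  U: 351.5 − 1(113.2) = 238.3
  V: 0 + 1(113.2) − 2(14.36) = 84.47
  Q: 0 + 2(14.36) = 28.72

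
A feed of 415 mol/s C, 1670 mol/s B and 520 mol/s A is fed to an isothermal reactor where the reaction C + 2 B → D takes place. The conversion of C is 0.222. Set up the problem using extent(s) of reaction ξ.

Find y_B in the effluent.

C reacted = 0.222 × 415 = 92.13 mol/s; ν_C = −1, so ξ = 92.13/1 = 92.13 mol/s.
Outlet amounts (n = n₀ + ν ξ):
  C: 415 − 1(92.13) = 322.9
  B: 1670 − 2(92.13) = 1486
  D: 0 + 1(92.13) = 92.13
  A: 520 (inert)
Total out = 2421 mol/s; y_B = 1486 / 2421 = 0.6138.

0.614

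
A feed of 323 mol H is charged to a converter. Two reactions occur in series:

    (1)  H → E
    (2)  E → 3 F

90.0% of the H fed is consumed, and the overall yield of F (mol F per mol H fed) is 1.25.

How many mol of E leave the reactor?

156 mol

Conversion of H: H consumed = 1ξ₁ = 0.9 × 323 → ξ₁ = 290.7 mol.
Yield of F: 3ξ₂ / 323 = 1.25 → ξ₂ = 134.6 mol.
Outlet amounts (n = n₀ + Σ ν·ξ):
  H: 323 − 1(290.7) = 32.3
  E: 0 + 1(290.7) − 1(134.6) = 156.1
  F: 0 + 3(134.6) = 403.8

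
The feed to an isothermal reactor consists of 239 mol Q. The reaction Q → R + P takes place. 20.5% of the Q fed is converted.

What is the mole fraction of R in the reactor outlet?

0.17

Q reacted = 0.205 × 239 = 48.99 mol; ν_Q = −1, so ξ = 48.99/1 = 48.99 mol.
Outlet amounts (n = n₀ + ν ξ):
  Q: 239 − 1(48.99) = 190
  R: 0 + 1(48.99) = 48.99
  P: 0 + 1(48.99) = 48.99
Total out = 288 mol; y_R = 48.99 / 288 = 0.1701.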